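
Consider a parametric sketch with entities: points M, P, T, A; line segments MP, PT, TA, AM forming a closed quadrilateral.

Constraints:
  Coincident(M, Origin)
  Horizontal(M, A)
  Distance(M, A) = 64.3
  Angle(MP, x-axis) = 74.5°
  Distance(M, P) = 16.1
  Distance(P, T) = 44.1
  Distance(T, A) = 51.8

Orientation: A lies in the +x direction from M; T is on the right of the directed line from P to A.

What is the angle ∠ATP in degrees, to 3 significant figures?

80.1°

Checks: |PT| = 44.10 ✓; |TA| = 51.80 ✓.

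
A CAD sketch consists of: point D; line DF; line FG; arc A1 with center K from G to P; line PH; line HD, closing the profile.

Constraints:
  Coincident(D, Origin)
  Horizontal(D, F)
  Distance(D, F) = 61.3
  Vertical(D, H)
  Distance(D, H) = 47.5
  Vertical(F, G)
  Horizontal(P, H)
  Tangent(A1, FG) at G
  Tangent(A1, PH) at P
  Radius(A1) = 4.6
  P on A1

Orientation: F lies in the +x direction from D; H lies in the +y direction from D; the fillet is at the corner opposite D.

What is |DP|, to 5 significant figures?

73.967

D is at the origin; DF is horizontal with |DF| = 61.3 and F on the +x side, so F = (61.300, 0.0000). DH is vertical with |DH| = 47.5 and H on the +y side, so H = (0.0000, 47.500). The virtual corner opposite D is at (61.300, 47.500). The tangent condition forces KG to be normal to FG and since A1 is tangent to PH there, KP ⟂ PH, with radius 4.6, so the center K sits 4.6 in from both sides at K = (56.700, 42.900). That places the tangent points at G = (61.300, 42.900) on FG and P = (56.700, 47.500) on PH. Then |DP| = |P − D| = 73.967.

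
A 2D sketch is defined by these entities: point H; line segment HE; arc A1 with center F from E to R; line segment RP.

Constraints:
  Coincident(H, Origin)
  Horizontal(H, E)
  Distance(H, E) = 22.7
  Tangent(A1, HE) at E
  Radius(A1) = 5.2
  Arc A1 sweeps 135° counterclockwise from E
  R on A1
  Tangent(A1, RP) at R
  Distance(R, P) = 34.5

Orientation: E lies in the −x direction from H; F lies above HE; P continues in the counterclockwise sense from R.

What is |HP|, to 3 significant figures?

54.7

H is at the origin; HE is horizontal with |HE| = 22.7 and E on the −x side, so E = (-22.7, 0.00). A1 meets HE tangentially, so FE is at right angles to HE, so F = E + (0, 5.2) = (-22.7, 5.20). On A1, E sits at bearing -90° from F; a 135° counterclockwise sweep puts R at bearing 45°, so R = F + 5.2·(cos 45°, sin 45°) = (-19.0, 8.88). The tangent condition forces FR to be normal to RP, so RP runs along (−sin 45°, cos 45°); with |RP| = 34.5, P = (-43.4, 33.3). Then |HP| = |P − H| = 54.7.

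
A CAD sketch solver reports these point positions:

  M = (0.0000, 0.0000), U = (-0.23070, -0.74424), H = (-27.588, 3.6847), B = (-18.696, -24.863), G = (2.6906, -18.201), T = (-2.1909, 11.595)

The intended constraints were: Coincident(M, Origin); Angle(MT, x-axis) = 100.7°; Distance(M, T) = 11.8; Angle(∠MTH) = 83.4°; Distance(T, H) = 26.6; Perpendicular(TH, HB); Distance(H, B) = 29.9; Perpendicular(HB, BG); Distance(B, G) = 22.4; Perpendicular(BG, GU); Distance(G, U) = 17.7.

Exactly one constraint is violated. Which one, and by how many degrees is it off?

Perpendicular(BG, GU) — off by 7.80°.

M = (0.00, 0.00) ✓; MT at 100.7° ✓; |MT| = 11.80 ✓; ∠MTH = 83.40° ✓; |TH| = 26.60 ✓; ∠(TH, HB) = 90.00° ✓; |HB| = 29.90 ✓; ∠(HB, BG) = 90.00° ✓; |BG| = 22.40 ✓; ∠(BG, GU) = 82.20° ✗; |GU| = 17.70 ✓.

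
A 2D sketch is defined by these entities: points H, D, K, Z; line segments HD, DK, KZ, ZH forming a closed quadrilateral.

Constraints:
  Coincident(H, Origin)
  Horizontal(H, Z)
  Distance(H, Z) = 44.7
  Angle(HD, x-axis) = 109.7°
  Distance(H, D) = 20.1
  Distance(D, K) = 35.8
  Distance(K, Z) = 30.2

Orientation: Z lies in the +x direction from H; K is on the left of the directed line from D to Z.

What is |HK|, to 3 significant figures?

38.1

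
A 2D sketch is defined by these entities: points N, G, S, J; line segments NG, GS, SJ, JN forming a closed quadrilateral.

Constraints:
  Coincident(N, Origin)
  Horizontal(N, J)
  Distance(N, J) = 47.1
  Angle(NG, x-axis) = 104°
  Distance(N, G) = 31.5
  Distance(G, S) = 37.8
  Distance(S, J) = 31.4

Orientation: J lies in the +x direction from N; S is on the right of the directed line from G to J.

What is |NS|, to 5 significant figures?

15.732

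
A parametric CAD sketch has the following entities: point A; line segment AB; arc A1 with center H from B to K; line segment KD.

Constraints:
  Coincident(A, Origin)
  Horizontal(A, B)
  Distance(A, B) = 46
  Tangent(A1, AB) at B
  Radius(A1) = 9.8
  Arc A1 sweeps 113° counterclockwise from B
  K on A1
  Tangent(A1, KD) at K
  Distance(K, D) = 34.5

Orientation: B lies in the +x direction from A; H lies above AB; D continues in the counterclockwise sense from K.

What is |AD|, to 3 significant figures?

61.5

A is at the origin; A and B share the same y with |AB| = 46.0 and B on the +x side, so B = (46.0, 0.00). A1 meets AB tangentially, so HB is at right angles to AB, so H = B + (0, 9.8) = (46.0, 9.80). On A1, B sits at bearing -90° from H; a 113° counterclockwise sweep puts K at bearing 23°, so K = H + 9.8·(cos 23°, sin 23°) = (55.0, 13.6). Tangency of A1 to KD means the radius HK is perpendicular to KD, so KD runs along (−sin 23°, cos 23°); with |KD| = 34.5, D = (41.5, 45.4). Then |AD| = |D − A| = 61.5.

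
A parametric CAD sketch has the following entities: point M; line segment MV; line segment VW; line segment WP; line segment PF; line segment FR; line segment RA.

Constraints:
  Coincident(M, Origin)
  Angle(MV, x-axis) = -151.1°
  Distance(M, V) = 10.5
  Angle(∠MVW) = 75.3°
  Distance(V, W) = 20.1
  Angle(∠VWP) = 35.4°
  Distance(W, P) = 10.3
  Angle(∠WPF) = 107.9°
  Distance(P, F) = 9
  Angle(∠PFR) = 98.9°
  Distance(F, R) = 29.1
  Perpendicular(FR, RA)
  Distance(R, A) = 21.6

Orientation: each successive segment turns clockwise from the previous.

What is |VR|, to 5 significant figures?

30.965

∠WPF = 107.9° gives PF at -112.50° from the x-axis; with |PF| = 9.0, F = (-9.7234, -0.57916). ∠PFR = 98.9° gives FR at 166.40° from the x-axis; with |FR| = 29.1, R = (-38.007, 6.2635). Then |VR| = |R − V| = 30.965.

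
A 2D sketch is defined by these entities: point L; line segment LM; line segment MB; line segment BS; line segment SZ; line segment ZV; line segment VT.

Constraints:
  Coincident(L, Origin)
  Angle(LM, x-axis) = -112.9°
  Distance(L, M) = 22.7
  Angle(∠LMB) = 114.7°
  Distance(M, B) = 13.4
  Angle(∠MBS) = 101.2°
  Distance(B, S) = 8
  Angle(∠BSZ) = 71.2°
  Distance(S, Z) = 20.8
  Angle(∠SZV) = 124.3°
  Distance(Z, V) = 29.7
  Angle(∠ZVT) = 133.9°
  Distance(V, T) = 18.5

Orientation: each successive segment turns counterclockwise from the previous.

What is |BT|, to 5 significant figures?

46.924

L is at the origin; LM runs at -112.9° with length 22.7, so M = (-8.8331, -20.911). ∠LMB = 114.7° gives MB at -47.600° from the x-axis; with |MB| = 13.4, B = (0.20254, -30.806). ∠MBS = 101.2° gives BS at 31.200° from the x-axis; with |BS| = 8.0, S = (7.0455, -26.662). ∠BSZ = 71.2° gives SZ at 140.00° from the x-axis; with |SZ| = 20.8, Z = (-8.8883, -13.292). ∠SZV = 124.3° gives ZV at -164.30° from the x-axis; with |ZV| = 29.7, V = (-37.480, -21.329). ∠ZVT = 133.9° gives VT at -118.20° from the x-axis; with |VT| = 18.5, T = (-46.222, -37.633). Then |BT| = |T − B| = 46.924.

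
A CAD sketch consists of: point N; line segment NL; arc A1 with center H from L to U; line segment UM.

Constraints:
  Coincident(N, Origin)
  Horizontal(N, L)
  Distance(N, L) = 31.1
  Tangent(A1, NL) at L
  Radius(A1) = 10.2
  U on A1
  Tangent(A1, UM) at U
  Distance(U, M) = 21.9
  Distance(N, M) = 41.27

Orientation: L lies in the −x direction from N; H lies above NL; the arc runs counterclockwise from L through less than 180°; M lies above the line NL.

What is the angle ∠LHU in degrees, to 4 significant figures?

98.57°

Checks: |HU| = 10.20 ✓; ∠(HU, UM) = 90.00° ✓; |UM| = 21.90 ✓; |NM| = 41.27 ✓.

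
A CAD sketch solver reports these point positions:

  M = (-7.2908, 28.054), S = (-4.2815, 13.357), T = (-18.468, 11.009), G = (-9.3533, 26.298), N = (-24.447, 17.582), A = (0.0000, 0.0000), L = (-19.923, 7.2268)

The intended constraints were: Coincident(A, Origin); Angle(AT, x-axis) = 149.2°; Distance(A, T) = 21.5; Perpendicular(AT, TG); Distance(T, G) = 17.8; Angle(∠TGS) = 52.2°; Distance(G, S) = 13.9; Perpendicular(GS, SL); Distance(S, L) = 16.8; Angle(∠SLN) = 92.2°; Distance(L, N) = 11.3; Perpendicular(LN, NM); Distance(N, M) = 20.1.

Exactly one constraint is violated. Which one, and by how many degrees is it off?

Perpendicular(LN, NM) — off by 7.80°.

A = (0.00, 0.00) ✓; AT at 149.2° ✓; |AT| = 21.50 ✓; ∠(AT, TG) = 90.00° ✓; |TG| = 17.80 ✓; ∠TGS = 52.20° ✓; |GS| = 13.90 ✓; ∠(GS, SL) = 90.00° ✓; |SL| = 16.80 ✓; ∠SLN = 92.20° ✓; |LN| = 11.30 ✓; ∠(LN, NM) = 82.20° ✗; |NM| = 20.10 ✓.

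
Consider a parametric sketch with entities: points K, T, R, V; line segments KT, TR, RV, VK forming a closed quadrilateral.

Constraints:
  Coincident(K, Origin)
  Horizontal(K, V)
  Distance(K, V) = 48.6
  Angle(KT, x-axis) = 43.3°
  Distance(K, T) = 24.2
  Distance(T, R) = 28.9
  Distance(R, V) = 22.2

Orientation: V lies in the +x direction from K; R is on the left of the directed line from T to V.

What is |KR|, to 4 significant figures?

51.00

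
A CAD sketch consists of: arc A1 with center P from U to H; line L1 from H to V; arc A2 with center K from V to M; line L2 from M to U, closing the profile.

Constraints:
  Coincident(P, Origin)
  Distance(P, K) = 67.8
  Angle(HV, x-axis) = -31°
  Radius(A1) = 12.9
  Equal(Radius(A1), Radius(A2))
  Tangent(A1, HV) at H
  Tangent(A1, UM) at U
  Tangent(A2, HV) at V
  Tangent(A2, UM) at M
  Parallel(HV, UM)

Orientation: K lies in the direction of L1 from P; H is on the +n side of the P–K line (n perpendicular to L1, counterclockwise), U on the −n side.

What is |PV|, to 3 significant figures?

69.0

The slot axis is L1's direction at -31.0°, so u = (cos -31.0°, sin -31.0°) = (0.857, -0.515) and n = (−sin -31.0°, cos -31.0°) = (0.515, 0.857). P is at the origin and K lies 67.8 along u from P, so K = 67.8·u = (58.1, -34.9). Tangency of A1 to both parallel lines with radius 12.9 puts H and U at P ± 12.9·n: H = (6.64, 11.1), U = (-6.64, -11.1). Equal radii place V and M the same way about K: V = K + 12.9·n = (64.8, -23.9), M = K − 12.9·n = (51.5, -46.0). Then |PV| = |V − P| = 69.0.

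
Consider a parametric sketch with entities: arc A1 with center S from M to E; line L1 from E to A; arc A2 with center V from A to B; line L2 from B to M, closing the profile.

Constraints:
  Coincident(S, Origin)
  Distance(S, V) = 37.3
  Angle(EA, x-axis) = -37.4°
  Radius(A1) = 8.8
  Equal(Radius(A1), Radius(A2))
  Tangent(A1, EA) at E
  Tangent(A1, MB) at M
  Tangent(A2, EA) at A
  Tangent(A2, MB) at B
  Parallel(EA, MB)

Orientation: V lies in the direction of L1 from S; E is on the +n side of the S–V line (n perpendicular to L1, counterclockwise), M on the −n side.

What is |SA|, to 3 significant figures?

38.3

The slot axis is L1's direction at -37.4°, so u = (cos -37.4°, sin -37.4°) = (0.794, -0.607) and n = (−sin -37.4°, cos -37.4°) = (0.607, 0.794). S is at the origin and V lies 37.3 along u from S, so V = 37.3·u = (29.6, -22.7). Tangency of A1 to both parallel lines with radius 8.8 puts E and M at S ± 8.8·n: E = (5.34, 6.99), M = (-5.34, -6.99). Equal radii place A and B the same way about V: A = V + 8.8·n = (35.0, -15.7), B = V − 8.8·n = (24.3, -29.6). Then |SA| = |A − S| = 38.3.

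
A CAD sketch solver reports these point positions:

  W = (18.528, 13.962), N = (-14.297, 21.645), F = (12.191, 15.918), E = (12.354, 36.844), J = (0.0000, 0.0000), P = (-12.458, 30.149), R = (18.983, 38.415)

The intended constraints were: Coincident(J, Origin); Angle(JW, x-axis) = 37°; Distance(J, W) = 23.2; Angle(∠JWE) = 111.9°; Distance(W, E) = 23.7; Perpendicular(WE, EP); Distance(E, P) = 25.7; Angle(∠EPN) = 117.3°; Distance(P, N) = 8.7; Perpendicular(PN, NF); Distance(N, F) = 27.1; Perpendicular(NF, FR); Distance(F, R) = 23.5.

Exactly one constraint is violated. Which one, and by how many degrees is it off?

Perpendicular(NF, FR) — off by 4.60°.

J = (0.00, 0.00) ✓; JW at 37.00° ✓; |JW| = 23.20 ✓; ∠JWE = 111.9° ✓; |WE| = 23.70 ✓; ∠(WE, EP) = 90.00° ✓; |EP| = 25.70 ✓; ∠EPN = 117.3° ✓; |PN| = 8.701 ✓; ∠(PN, NF) = 90.00° ✓; |NF| = 27.10 ✓; ∠(NF, FR) = 85.40° ✗; |FR| = 23.50 ✓.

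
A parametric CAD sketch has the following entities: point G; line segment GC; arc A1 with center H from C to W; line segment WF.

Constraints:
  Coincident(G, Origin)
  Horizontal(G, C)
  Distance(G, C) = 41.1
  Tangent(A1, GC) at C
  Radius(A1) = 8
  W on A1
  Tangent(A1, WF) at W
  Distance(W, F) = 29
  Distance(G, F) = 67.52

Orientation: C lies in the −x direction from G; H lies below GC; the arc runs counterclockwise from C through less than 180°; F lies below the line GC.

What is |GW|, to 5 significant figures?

48.739

G is at the origin; GC is horizontal with |GC| = 41.1 and C on the −x side, so C = (-41.100, 0.0000). The tangent condition forces HC to be normal to GC, so H = C + (0, -8) = (-41.100, -8.0000). Since HW ⟂ WF (tangency), |HF| = √(8.0² + 29.0²) = 30.083 regardless of where W sits on A1. So F lies on both circle(G, 67.52) and circle(H, 30.083); the below-GC intersection is F = (-59.607, -31.717). W is the foot of the tangent from F: W = (-48.489, -4.9329).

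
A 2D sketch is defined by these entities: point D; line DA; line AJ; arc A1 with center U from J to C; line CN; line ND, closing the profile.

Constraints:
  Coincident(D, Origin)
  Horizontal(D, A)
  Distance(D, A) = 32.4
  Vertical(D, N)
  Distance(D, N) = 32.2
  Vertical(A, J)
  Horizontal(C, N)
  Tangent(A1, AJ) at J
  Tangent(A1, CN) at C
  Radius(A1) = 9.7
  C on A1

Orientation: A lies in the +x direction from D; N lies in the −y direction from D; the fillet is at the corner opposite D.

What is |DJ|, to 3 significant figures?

39.4

D is at the origin; DA is horizontal with |DA| = 32.4 and A on the +x side, so A = (32.4, 0.00). D and N share the same x with |DN| = 32.2 and N on the −y side, so N = (0.00, -32.2). The virtual corner opposite D is at (32.4, -32.2). Tangency of A1 to AJ means the radius UJ is perpendicular to AJ and since A1 is tangent to CN there, UC ⟂ CN, with radius 9.7, so the center U sits 9.7 in from both sides at U = (22.7, -22.5). That places the tangent points at J = (32.4, -22.5) on AJ and C = (22.7, -32.2) on CN. Then |DJ| = |J − D| = 39.4.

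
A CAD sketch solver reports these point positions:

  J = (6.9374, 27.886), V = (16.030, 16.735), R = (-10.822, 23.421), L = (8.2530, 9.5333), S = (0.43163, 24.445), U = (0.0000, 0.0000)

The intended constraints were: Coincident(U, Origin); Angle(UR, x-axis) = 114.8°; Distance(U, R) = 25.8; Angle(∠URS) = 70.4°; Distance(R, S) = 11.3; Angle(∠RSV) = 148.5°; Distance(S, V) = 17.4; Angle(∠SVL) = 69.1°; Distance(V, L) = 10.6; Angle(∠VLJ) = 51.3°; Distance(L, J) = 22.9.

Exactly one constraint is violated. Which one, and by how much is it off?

Distance(L, J) = 22.9 — off by 4.50.

U = (0.00, 0.00) ✓; UR at 114.8° ✓; |UR| = 25.80 ✓; ∠URS = 70.40° ✓; |RS| = 11.30 ✓; ∠RSV = 148.5° ✓; |SV| = 17.40 ✓; ∠SVL = 69.10° ✓; |VL| = 10.60 ✓; ∠VLJ = 51.30° ✓; |LJ| = 18.40 ✗.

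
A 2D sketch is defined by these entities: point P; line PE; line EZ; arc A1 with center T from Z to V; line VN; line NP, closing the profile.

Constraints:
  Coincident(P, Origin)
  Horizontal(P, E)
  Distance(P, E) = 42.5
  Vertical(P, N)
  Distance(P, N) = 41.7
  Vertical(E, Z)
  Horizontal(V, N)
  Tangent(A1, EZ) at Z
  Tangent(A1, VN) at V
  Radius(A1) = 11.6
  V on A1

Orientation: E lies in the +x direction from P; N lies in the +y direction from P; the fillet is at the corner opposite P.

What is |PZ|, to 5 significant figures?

52.079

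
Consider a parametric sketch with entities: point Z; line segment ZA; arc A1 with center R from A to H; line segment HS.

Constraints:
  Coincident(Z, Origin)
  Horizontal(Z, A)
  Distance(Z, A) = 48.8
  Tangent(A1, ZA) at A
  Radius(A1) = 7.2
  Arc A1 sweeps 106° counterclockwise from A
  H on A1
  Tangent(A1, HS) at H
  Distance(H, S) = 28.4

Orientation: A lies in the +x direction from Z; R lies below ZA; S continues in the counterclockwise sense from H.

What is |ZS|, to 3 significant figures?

61.7

Z is at the origin; Z and A share the same y with |ZA| = 48.8 and A on the +x side, so A = (48.8, 0.00). Since A1 is tangent to ZA there, RA ⟂ ZA, so R = A + (0, -7.2) = (48.8, -7.20). On A1, A sits at bearing 90° from R; a 106° counterclockwise sweep puts H at bearing 196°, so H = R + 7.2·(cos 196°, sin 196°) = (41.9, -9.18). Tangency of A1 to HS means the radius RH is perpendicular to HS, so HS runs along (−sin 196°, cos 196°); with |HS| = 28.4, S = (49.7, -36.5). Then |ZS| = |S − Z| = 61.7.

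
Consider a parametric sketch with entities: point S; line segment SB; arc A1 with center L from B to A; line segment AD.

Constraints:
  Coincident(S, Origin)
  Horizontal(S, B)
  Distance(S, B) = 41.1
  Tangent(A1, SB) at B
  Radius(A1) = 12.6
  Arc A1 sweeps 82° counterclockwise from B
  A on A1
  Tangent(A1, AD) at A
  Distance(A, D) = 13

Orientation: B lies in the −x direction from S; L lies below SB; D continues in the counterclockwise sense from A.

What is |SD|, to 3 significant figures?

60.3

S is at the origin; S and B share the same y with |SB| = 41.1 and B on the −x side, so B = (-41.1, 0.00). Tangency of A1 to SB means the radius LB is perpendicular to SB, so L = B + (0, -12.6) = (-41.1, -12.6). On A1, B sits at bearing 90° from L; an 82° counterclockwise sweep puts A at bearing 172°, so A = L + 12.6·(cos 172°, sin 172°) = (-53.6, -10.8). Since A1 is tangent to AD there, LA ⟂ AD, so AD runs along (−sin 172°, cos 172°); with |AD| = 13.0, D = (-55.4, -23.7). Then |SD| = |D − S| = 60.3.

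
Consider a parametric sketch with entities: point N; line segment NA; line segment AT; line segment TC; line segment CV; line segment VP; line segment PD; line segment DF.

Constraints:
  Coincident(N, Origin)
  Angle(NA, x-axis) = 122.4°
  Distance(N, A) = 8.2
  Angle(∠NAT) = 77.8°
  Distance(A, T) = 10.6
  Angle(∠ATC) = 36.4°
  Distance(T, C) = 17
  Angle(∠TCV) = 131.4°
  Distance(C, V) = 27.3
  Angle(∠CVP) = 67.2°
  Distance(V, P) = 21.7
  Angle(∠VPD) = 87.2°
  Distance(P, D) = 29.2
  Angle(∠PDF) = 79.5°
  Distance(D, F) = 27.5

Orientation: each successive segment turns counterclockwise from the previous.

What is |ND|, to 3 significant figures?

5.38

N is at the origin; NA runs at 122.4° with length 8.2, so A = (-4.39, 6.92). ∠NAT = 77.8° gives AT at -135° from the x-axis; with |AT| = 10.6, T = (-11.9, -0.519). ∠ATC = 36.4° gives TC at 8.20° from the x-axis; with |TC| = 17.0, C = (4.88, 1.91). ∠TCV = 131.4° gives CV at 56.8° from the x-axis; with |CV| = 27.3, V = (19.8, 24.7). ∠CVP = 67.2° gives VP at 170° from the x-axis; with |VP| = 21.7, P = (-1.51, 28.7). ∠VPD = 87.2° gives PD at -97.6° from the x-axis; with |PD| = 29.2, D = (-5.37, -0.277). Then |ND| = |D − N| = 5.38.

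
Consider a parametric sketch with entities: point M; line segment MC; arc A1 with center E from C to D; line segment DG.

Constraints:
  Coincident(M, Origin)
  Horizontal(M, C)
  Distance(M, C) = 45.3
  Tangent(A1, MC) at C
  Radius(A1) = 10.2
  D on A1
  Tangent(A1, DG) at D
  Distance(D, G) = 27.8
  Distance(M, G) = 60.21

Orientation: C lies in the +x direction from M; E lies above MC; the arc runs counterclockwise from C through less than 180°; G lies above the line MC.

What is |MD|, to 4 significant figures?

56.56

Checks: |MC| = 45.30 ✓; |ED| = 10.20 ✓; ∠(ED, DG) = 90.00° ✓; |DG| = 27.80 ✓; |MG| = 60.21 ✓.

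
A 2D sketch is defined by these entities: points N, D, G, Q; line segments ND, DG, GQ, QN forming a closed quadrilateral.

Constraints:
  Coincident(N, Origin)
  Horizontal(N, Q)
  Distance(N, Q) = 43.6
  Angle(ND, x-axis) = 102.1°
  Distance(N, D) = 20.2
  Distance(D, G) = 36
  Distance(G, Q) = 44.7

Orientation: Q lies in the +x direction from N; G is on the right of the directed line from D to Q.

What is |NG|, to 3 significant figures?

15.8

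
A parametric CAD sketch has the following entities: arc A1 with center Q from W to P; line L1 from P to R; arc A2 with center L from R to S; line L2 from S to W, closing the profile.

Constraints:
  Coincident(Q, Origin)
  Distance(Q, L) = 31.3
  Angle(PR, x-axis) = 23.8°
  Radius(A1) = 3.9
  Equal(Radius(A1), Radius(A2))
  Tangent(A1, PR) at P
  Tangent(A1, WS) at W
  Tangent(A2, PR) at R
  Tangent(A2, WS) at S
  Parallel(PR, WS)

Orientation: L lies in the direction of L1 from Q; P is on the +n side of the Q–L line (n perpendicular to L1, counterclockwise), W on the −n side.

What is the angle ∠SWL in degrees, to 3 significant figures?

7.10°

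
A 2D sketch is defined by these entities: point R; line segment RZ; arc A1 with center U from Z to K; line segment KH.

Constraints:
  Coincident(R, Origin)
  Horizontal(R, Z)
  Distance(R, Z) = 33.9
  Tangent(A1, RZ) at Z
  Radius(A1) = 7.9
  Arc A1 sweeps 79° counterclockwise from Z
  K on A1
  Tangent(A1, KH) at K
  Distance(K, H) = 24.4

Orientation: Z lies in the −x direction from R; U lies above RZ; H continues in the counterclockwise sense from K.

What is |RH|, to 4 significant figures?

37.18

R is at the origin; RZ is horizontal with |RZ| = 33.9 and Z on the −x side, so Z = (-33.90, 0.000). The tangent condition forces UZ to be normal to RZ, so U = Z + (0, 7.9) = (-33.90, 7.900). On A1, Z sits at bearing -90° from U; a 79° counterclockwise sweep puts K at bearing -11°, so K = U + 7.9·(cos -11°, sin -11°) = (-26.15, 6.393). Tangency of A1 to KH means the radius UK is perpendicular to KH, so KH runs along (−sin -11°, cos -11°); with |KH| = 24.4, H = (-21.49, 30.34). Then |RH| = |H − R| = 37.18.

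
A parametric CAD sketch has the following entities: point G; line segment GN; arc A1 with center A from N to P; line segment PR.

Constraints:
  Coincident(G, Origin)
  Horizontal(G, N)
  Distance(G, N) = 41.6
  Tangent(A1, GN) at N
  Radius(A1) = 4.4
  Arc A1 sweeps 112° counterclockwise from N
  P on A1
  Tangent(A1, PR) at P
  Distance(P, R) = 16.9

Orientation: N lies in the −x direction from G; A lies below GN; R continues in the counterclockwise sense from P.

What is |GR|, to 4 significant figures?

44.94

G is at the origin; G and N share the same y with |GN| = 41.6 and N on the −x side, so N = (-41.60, 0.000). Tangency of A1 to GN means the radius AN is perpendicular to GN, so A = N + (0, -4.4) = (-41.60, -4.400). On A1, N sits at bearing 90° from A; a 112° counterclockwise sweep puts P at bearing 202°, so P = A + 4.4·(cos 202°, sin 202°) = (-45.68, -6.048). The tangent condition forces AP to be normal to PR, so PR runs along (−sin 202°, cos 202°); with |PR| = 16.9, R = (-39.35, -21.72). Then |GR| = |R − G| = 44.94.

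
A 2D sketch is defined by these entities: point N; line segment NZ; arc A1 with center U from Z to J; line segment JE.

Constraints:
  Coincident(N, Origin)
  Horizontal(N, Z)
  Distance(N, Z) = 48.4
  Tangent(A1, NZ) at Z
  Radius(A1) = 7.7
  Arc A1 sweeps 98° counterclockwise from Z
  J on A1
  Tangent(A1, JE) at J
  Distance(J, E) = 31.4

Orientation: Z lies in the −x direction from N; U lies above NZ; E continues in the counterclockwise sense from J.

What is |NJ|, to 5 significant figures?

41.708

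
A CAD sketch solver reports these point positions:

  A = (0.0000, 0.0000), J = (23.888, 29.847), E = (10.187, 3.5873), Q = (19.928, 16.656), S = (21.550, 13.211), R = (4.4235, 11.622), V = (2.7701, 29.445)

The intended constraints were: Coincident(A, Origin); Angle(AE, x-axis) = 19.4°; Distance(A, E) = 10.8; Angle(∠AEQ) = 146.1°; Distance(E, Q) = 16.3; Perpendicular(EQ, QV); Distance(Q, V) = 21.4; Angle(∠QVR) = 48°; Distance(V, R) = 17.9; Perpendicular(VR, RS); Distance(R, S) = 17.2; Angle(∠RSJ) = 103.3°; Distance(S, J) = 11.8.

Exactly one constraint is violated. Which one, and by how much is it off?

Distance(S, J) = 11.8 — off by 5.00.

A = (0.00, 0.00) ✓; AE at 19.40° ✓; |AE| = 10.80 ✓; ∠AEQ = 146.1° ✓; |EQ| = 16.30 ✓; ∠(EQ, QV) = 90.00° ✓; |QV| = 21.40 ✓; ∠QVR = 48.00° ✓; |VR| = 17.90 ✓; ∠(VR, RS) = 90.00° ✓; |RS| = 17.20 ✓; ∠RSJ = 103.3° ✓; |SJ| = 16.80 ✗.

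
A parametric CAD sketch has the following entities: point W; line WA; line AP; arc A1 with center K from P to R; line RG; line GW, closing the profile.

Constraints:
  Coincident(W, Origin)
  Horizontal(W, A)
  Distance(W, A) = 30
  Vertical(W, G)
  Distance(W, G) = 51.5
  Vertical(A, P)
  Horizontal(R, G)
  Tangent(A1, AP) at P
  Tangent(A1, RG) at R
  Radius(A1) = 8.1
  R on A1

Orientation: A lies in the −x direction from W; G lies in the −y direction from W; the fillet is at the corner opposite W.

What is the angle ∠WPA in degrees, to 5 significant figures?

34.654°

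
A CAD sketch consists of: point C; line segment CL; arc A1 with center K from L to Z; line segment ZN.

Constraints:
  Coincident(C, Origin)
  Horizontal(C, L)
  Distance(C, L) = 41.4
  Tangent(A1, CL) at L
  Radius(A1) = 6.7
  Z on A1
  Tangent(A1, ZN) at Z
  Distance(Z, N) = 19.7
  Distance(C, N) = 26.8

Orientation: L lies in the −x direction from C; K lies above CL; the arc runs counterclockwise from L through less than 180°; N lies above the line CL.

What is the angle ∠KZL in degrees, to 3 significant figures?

69.0°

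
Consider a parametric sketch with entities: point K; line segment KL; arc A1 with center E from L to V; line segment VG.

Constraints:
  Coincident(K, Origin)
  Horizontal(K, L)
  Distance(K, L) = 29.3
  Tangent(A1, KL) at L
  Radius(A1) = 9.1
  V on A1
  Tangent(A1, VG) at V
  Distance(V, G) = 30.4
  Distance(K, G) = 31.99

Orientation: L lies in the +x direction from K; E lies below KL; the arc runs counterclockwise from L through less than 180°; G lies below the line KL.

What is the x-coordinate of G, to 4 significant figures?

6.623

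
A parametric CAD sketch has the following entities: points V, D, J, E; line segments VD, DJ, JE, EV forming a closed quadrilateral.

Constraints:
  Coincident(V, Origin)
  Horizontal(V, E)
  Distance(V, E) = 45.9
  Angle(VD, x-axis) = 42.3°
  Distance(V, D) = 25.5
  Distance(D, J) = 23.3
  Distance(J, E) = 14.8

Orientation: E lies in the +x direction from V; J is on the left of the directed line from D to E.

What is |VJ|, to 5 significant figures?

44.340

Checks: |DJ| = 23.30 ✓; |JE| = 14.80 ✓.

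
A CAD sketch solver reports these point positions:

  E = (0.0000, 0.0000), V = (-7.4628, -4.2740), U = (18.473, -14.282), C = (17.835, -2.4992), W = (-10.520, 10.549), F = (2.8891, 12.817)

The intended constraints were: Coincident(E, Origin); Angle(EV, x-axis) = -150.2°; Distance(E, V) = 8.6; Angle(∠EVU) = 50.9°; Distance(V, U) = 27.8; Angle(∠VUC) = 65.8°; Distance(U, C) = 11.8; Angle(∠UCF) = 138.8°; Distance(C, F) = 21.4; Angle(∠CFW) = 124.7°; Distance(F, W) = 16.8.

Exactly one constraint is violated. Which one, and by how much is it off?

Distance(F, W) = 16.8 — off by 3.20.

E = (0.00, 0.00) ✓; EV at -150.2° ✓; |EV| = 8.600 ✓; ∠EVU = 50.90° ✓; |VU| = 27.80 ✓; ∠VUC = 65.80° ✓; |UC| = 11.80 ✓; ∠UCF = 138.8° ✓; |CF| = 21.40 ✓; ∠CFW = 124.7° ✓; |FW| = 13.60 ✗.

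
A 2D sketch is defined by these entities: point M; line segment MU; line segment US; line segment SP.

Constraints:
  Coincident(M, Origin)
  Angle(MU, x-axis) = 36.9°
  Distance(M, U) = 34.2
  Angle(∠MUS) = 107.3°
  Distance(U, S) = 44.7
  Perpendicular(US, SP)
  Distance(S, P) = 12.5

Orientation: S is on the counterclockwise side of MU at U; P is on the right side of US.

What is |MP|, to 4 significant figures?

71.06

∠MUS = 107.3°, so US runs at 36.9° + (180° − 107.3°) = 109.6° from the x-axis; with |US| = 44.7, S = U + 44.7·(cos 109.6°, sin 109.6°) = (12.35, 62.64). US ⟂ SP; with |SP| = 12.5 on the right of US, P = S + 12.5·(0.9421, 0.3355) = (24.13, 66.84). Then |MP| = |P − M| = 71.06.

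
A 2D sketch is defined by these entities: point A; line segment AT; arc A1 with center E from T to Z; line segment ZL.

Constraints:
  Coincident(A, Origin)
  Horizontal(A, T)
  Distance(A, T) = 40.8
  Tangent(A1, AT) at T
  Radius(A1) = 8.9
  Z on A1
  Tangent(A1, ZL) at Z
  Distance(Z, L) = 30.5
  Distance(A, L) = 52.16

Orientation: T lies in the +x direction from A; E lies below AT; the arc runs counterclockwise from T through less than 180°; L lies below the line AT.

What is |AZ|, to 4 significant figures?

33.27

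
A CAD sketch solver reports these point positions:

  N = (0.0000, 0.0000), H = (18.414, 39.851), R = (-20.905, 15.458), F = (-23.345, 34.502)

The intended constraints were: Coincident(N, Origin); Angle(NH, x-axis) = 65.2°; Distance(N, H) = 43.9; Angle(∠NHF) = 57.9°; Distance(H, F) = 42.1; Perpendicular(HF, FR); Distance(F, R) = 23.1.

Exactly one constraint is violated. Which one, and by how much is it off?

Distance(F, R) = 23.1 — off by 3.90.

N = (0.00, 0.00) ✓; NH at 65.20° ✓; |NH| = 43.90 ✓; ∠NHF = 57.90° ✓; |HF| = 42.10 ✓; ∠(HF, FR) = 90.00° ✓; |FR| = 19.20 ✗.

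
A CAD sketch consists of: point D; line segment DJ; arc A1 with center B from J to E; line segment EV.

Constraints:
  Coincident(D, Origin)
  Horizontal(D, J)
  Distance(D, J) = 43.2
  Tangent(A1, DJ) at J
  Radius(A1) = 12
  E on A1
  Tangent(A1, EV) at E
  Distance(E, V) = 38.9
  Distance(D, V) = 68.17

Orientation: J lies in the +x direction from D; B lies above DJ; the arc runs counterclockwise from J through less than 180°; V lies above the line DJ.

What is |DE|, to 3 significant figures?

56.8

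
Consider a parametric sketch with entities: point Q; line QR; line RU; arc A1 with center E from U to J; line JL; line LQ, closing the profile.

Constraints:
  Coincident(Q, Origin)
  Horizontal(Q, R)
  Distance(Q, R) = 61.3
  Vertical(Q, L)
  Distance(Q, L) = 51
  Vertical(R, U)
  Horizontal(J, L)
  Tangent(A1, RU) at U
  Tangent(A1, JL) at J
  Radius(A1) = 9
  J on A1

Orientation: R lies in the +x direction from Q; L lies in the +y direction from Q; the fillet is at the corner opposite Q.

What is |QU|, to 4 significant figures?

74.31

The virtual corner opposite Q is at (61.30, 51.00). The tangent condition forces EU to be normal to RU and the tangent condition forces EJ to be normal to JL, with radius 9.0, so the center E sits 9.0 in from both sides at E = (52.30, 42.00). That places the tangent points at U = (61.30, 42.00) on RU and J = (52.30, 51.00) on JL. Then |QU| = |U − Q| = 74.31.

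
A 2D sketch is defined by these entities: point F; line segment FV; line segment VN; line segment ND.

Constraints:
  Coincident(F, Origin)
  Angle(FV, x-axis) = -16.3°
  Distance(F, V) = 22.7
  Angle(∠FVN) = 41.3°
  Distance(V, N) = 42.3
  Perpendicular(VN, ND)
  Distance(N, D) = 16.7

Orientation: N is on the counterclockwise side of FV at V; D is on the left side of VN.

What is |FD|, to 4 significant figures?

25.30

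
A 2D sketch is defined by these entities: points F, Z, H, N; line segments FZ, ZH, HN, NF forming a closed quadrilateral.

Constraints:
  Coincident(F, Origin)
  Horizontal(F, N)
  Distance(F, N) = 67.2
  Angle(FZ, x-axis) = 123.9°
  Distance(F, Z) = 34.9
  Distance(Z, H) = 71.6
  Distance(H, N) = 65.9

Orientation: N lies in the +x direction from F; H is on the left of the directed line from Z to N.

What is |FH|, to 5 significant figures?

75.933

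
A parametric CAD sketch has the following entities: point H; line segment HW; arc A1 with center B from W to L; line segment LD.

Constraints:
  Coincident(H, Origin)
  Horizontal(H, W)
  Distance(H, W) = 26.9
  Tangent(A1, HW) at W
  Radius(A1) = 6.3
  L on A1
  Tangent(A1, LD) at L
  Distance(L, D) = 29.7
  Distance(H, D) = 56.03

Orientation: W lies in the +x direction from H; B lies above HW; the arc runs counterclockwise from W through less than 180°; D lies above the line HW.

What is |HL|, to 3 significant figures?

32.2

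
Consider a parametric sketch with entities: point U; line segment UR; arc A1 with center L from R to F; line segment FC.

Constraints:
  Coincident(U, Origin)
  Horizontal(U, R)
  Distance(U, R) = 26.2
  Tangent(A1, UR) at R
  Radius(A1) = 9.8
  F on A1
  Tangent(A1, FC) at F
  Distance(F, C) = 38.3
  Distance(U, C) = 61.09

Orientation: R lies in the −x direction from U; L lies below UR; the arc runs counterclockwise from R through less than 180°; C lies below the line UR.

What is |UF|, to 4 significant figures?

37.12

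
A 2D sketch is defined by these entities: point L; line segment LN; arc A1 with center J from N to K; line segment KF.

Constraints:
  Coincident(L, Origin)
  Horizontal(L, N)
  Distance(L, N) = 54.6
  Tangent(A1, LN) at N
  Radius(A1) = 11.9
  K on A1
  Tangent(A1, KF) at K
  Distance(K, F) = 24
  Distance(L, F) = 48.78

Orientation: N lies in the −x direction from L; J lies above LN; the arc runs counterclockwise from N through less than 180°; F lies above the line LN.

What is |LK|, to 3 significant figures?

44.0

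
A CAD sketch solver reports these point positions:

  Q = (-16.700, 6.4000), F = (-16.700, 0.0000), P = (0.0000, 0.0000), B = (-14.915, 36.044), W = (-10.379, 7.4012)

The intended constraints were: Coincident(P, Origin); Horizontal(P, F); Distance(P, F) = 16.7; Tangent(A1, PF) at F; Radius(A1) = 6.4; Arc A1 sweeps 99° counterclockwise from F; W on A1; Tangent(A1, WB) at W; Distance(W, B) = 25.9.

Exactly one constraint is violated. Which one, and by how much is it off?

Distance(W, B) = 25.9 — off by 3.10.

P = (0.00, 0.00) ✓; P.y = 0.00, F.y = 0.00 ✓; |PF| = 16.70 ✓; ∠(QF, FP) = 90.00° ✓; |QF| = 6.400 ✓; bearing(Q→W) − bearing(Q→F) = 99.00° ✓; |QW| = 6.400 ✓; ∠(QW, WB) = 90.00° ✓; |WB| = 29.00 ✗.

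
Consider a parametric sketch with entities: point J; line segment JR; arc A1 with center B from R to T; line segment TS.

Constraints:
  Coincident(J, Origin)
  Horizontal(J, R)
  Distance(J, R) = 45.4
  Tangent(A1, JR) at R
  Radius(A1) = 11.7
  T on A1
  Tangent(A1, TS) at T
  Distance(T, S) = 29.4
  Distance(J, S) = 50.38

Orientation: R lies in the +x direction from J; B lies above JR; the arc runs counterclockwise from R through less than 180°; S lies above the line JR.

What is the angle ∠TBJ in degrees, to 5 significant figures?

145.42°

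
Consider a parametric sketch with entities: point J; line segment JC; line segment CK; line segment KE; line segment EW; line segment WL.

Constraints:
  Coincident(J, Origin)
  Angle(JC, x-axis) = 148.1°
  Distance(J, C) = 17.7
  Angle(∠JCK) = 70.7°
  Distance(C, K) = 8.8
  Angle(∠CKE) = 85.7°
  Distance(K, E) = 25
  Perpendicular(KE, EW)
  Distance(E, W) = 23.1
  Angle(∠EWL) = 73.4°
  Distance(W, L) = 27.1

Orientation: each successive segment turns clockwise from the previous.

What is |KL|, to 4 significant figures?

15.39

KE ⟂ EW, so EW runs at -145.5°; with |EW| = 23.1, W = (-13.05, -18.82). ∠EWL = 73.4° gives WL at 107.9° from the x-axis; with |WL| = 27.1, L = (-21.38, 6.969). Then |KL| = |L − K| = 15.39.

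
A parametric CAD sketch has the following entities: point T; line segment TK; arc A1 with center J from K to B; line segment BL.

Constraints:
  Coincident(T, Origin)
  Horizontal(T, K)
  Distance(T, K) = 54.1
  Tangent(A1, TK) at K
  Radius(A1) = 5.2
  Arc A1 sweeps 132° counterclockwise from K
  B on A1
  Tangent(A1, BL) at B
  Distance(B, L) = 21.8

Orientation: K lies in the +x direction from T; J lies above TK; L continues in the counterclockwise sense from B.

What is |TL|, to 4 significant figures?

50.01

T is at the origin; TK is horizontal with |TK| = 54.1 and K on the +x side, so K = (54.10, 0.000). A1 meets TK tangentially, so JK is at right angles to TK, so J = K + (0, 5.2) = (54.10, 5.200). On A1, K sits at bearing -90° from J; a 132° counterclockwise sweep puts B at bearing 42°, so B = J + 5.2·(cos 42°, sin 42°) = (57.96, 8.679). The tangent condition forces JB to be normal to BL, so BL runs along (−sin 42°, cos 42°); with |BL| = 21.8, L = (43.38, 24.88). Then |TL| = |L − T| = 50.01.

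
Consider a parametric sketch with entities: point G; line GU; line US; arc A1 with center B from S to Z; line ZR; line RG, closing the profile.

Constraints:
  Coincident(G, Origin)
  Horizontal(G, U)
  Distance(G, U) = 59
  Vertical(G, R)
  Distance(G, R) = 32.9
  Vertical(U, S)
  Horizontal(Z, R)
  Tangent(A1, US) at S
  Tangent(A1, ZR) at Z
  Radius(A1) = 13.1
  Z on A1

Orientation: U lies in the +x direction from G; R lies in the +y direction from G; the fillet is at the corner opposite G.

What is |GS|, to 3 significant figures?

62.2

G is at the origin; G and U share the same y with |GU| = 59.0 and U on the +x side, so U = (59.0, 0.00). G and R share the same x with |GR| = 32.9 and R on the +y side, so R = (0.00, 32.9). The virtual corner opposite G is at (59.0, 32.9). Since A1 is tangent to US there, BS ⟂ US and the tangent condition forces BZ to be normal to ZR, with radius 13.1, so the center B sits 13.1 in from both sides at B = (45.9, 19.8). That places the tangent points at S = (59.0, 19.8) on US and Z = (45.9, 32.9) on ZR. Then |GS| = |S − G| = 62.2.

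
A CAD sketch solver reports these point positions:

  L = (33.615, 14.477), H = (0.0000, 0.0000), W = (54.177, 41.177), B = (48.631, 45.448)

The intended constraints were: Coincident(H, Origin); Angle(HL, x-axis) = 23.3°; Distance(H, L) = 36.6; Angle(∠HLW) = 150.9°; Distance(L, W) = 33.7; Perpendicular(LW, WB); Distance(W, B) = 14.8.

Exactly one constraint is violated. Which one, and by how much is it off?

Distance(W, B) = 14.8 — off by 7.80.

H = (0.00, 0.00) ✓; HL at 23.30° ✓; |HL| = 36.60 ✓; ∠HLW = 150.9° ✓; |LW| = 33.70 ✓; ∠(LW, WB) = 90.00° ✓; |WB| = 7.000 ✗.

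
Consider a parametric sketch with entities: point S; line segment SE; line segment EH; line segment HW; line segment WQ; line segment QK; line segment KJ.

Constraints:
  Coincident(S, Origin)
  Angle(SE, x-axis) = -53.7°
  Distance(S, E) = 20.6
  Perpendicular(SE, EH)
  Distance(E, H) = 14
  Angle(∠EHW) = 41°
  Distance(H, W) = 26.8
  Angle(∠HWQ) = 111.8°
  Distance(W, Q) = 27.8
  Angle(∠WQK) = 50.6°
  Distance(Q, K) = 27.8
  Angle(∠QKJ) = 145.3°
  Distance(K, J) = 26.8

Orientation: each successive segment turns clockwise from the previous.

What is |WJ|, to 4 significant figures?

32.78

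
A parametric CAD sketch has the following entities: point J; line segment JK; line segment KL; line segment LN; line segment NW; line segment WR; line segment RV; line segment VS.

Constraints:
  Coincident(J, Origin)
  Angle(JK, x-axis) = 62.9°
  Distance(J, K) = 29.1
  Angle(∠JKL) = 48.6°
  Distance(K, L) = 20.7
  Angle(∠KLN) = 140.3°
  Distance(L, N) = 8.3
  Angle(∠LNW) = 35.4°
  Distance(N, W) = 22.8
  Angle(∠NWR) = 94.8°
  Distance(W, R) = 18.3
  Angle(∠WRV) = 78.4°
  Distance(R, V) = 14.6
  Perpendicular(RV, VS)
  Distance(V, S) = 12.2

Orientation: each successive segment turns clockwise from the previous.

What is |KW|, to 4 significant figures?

5.642

∠KLN = 140.3° gives LN at -108.2° from the x-axis; with |LN| = 8.3, N = (18.25, -1.239). ∠LNW = 35.4° gives NW at 107.2° from the x-axis; with |NW| = 22.8, W = (11.51, 20.54). Then |KW| = |W − K| = 5.642.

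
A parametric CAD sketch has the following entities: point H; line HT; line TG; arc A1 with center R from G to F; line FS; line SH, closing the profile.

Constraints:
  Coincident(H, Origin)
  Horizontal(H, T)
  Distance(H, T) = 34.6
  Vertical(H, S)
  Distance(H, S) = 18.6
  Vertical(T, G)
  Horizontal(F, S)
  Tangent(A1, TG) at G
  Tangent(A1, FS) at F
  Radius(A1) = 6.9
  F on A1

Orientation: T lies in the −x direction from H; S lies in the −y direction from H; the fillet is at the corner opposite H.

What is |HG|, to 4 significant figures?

36.52

H is at the origin; H and T share the same y with |HT| = 34.6 and T on the −x side, so T = (-34.60, 0.000). HS is vertical with |HS| = 18.6 and S on the −y side, so S = (0.000, -18.60). The virtual corner opposite H is at (-34.60, -18.60). Tangency of A1 to TG means the radius RG is perpendicular to TG and tangency of A1 to FS means the radius RF is perpendicular to FS, with radius 6.9, so the center R sits 6.9 in from both sides at R = (-27.70, -11.70). That places the tangent points at G = (-34.60, -11.70) on TG and F = (-27.70, -18.60) on FS. Then |HG| = |G − H| = 36.52.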